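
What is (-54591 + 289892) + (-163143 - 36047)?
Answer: 36111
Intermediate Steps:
(-54591 + 289892) + (-163143 - 36047) = 235301 - 199190 = 36111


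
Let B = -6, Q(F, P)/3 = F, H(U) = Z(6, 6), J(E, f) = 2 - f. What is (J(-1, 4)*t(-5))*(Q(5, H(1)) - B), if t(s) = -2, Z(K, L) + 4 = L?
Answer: 84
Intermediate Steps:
Z(K, L) = -4 + L
H(U) = 2 (H(U) = -4 + 6 = 2)
Q(F, P) = 3*F
(J(-1, 4)*t(-5))*(Q(5, H(1)) - B) = ((2 - 1*4)*(-2))*(3*5 - 1*(-6)) = ((2 - 4)*(-2))*(15 + 6) = -2*(-2)*21 = 4*21 = 84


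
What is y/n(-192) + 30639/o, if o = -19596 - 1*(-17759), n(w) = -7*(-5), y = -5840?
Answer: -2360089/12859 ≈ -183.54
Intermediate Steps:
n(w) = 35
o = -1837 (o = -19596 + 17759 = -1837)
y/n(-192) + 30639/o = -5840/35 + 30639/(-1837) = -5840*1/35 + 30639*(-1/1837) = -1168/7 - 30639/1837 = -2360089/12859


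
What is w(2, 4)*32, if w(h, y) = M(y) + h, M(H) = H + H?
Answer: 320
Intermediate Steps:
M(H) = 2*H
w(h, y) = h + 2*y (w(h, y) = 2*y + h = h + 2*y)
w(2, 4)*32 = (2 + 2*4)*32 = (2 + 8)*32 = 10*32 = 320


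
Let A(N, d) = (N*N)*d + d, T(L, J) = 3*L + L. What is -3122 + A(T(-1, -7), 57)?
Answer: -2153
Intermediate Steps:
T(L, J) = 4*L
A(N, d) = d + d*N² (A(N, d) = N²*d + d = d*N² + d = d + d*N²)
-3122 + A(T(-1, -7), 57) = -3122 + 57*(1 + (4*(-1))²) = -3122 + 57*(1 + (-4)²) = -3122 + 57*(1 + 16) = -3122 + 57*17 = -3122 + 969 = -2153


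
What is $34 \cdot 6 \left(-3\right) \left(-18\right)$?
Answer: $11016$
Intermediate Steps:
$34 \cdot 6 \left(-3\right) \left(-18\right) = 34 \left(-18\right) \left(-18\right) = \left(-612\right) \left(-18\right) = 11016$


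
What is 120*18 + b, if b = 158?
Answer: 2318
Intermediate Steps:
120*18 + b = 120*18 + 158 = 2160 + 158 = 2318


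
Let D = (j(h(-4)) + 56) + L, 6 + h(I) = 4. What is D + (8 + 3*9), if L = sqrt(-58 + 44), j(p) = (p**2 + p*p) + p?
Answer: 97 + I*sqrt(14) ≈ 97.0 + 3.7417*I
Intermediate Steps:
h(I) = -2 (h(I) = -6 + 4 = -2)
j(p) = p + 2*p**2 (j(p) = (p**2 + p**2) + p = 2*p**2 + p = p + 2*p**2)
L = I*sqrt(14) (L = sqrt(-14) = I*sqrt(14) ≈ 3.7417*I)
D = 62 + I*sqrt(14) (D = (-2*(1 + 2*(-2)) + 56) + I*sqrt(14) = (-2*(1 - 4) + 56) + I*sqrt(14) = (-2*(-3) + 56) + I*sqrt(14) = (6 + 56) + I*sqrt(14) = 62 + I*sqrt(14) ≈ 62.0 + 3.7417*I)
D + (8 + 3*9) = (62 + I*sqrt(14)) + (8 + 3*9) = (62 + I*sqrt(14)) + (8 + 27) = (62 + I*sqrt(14)) + 35 = 97 + I*sqrt(14)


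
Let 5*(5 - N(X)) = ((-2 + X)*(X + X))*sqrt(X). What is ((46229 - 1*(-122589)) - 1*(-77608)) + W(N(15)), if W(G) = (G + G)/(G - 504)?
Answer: 38871296156/157741 + 78624*sqrt(15)/157741 ≈ 2.4643e+5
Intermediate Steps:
N(X) = 5 - 2*X**(3/2)*(-2 + X)/5 (N(X) = 5 - (-2 + X)*(X + X)*sqrt(X)/5 = 5 - (-2 + X)*(2*X)*sqrt(X)/5 = 5 - 2*X*(-2 + X)*sqrt(X)/5 = 5 - 2*X**(3/2)*(-2 + X)/5)
W(G) = 2*G/(-504 + G) (W(G) = (2*G)/(-504 + G) = 2*G/(-504 + G))
((46229 - 1*(-122589)) - 1*(-77608)) + W(N(15)) = ((46229 - 1*(-122589)) - 1*(-77608)) + 2*(5 - 90*sqrt(15) + 4*15**(3/2)/5)/(-504 + (5 - 90*sqrt(15) + 4*15**(3/2)/5)) = ((46229 + 122589) + 77608) + 2*(5 - 90*sqrt(15) + 4*(15*sqrt(15))/5)/(-504 + (5 - 90*sqrt(15) + 4*(15*sqrt(15))/5)) = (168818 + 77608) + 2*(5 - 90*sqrt(15) + 12*sqrt(15))/(-504 + (5 - 90*sqrt(15) + 12*sqrt(15))) = 246426 + 2*(5 - 78*sqrt(15))/(-504 + (5 - 78*sqrt(15))) = 246426 + 2*(5 - 78*sqrt(15))/(-499 - 78*sqrt(15))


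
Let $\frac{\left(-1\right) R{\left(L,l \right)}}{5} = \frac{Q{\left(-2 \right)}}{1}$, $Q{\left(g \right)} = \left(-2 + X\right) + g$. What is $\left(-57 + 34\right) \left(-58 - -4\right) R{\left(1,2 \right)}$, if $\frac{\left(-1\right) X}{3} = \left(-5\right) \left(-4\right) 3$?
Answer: $1142640$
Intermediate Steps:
$X = -180$ ($X = - 3 \left(-5\right) \left(-4\right) 3 = - 3 \cdot 20 \cdot 3 = \left(-3\right) 60 = -180$)
$Q{\left(g \right)} = -182 + g$ ($Q{\left(g \right)} = \left(-2 - 180\right) + g = -182 + g$)
$R{\left(L,l \right)} = 920$ ($R{\left(L,l \right)} = - 5 \frac{-182 - 2}{1} = - 5 \left(\left(-184\right) 1\right) = \left(-5\right) \left(-184\right) = 920$)
$\left(-57 + 34\right) \left(-58 - -4\right) R{\left(1,2 \right)} = \left(-57 + 34\right) \left(-58 - -4\right) 920 = - 23 \left(-58 + 4\right) 920 = \left(-23\right) \left(-54\right) 920 = 1242 \cdot 920 = 1142640$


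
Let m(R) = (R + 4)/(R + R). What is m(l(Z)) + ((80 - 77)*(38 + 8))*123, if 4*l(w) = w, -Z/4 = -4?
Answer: 16975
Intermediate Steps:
Z = 16 (Z = -4*(-4) = 16)
l(w) = w/4
m(R) = (4 + R)/(2*R) (m(R) = (4 + R)/((2*R)) = (4 + R)*(1/(2*R)) = (4 + R)/(2*R))
m(l(Z)) + ((80 - 77)*(38 + 8))*123 = (4 + (¼)*16)/(2*(((¼)*16))) + ((80 - 77)*(38 + 8))*123 = (½)*(4 + 4)/4 + (3*46)*123 = (½)*(¼)*8 + 138*123 = 1 + 16974 = 16975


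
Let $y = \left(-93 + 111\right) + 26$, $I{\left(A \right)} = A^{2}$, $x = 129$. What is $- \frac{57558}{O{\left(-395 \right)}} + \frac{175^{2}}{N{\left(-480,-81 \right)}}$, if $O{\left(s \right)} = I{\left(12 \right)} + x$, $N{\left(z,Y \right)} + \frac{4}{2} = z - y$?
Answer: $- \frac{12878711}{47866} \approx -269.06$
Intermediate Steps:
$y = 44$ ($y = 18 + 26 = 44$)
$N{\left(z,Y \right)} = -46 + z$ ($N{\left(z,Y \right)} = -2 + \left(z - 44\right) = -2 + \left(-44 + z\right) = -46 + z$)
$O{\left(s \right)} = 273$ ($O{\left(s \right)} = 12^{2} + 129 = 144 + 129 = 273$)
$- \frac{57558}{O{\left(-395 \right)}} + \frac{175^{2}}{N{\left(-480,-81 \right)}} = - \frac{57558}{273} + \frac{175^{2}}{-46 - 480} = \left(-57558\right) \frac{1}{273} + \frac{30625}{-526} = - \frac{19186}{91} + 30625 \left(- \frac{1}{526}\right) = - \frac{19186}{91} - \frac{30625}{526} = - \frac{12878711}{47866}$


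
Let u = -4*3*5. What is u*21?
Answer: -1260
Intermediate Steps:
u = -60 (u = -12*5 = -60)
u*21 = -60*21 = -1260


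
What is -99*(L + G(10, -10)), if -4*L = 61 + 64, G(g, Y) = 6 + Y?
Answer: 13959/4 ≈ 3489.8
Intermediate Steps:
L = -125/4 (L = -(61 + 64)/4 = -¼*125 = -125/4 ≈ -31.250)
-99*(L + G(10, -10)) = -99*(-125/4 + (6 - 10)) = -99*(-125/4 - 4) = -99*(-141/4) = 13959/4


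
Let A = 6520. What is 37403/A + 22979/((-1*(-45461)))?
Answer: 1850200863/296405720 ≈ 6.2421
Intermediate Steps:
37403/A + 22979/((-1*(-45461))) = 37403/6520 + 22979/((-1*(-45461))) = 37403*(1/6520) + 22979/45461 = 37403/6520 + 22979*(1/45461) = 37403/6520 + 22979/45461 = 1850200863/296405720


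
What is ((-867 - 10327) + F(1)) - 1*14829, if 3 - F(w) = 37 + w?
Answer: -26058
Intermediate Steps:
F(w) = -34 - w (F(w) = 3 - (37 + w) = 3 + (-37 - w) = -34 - w)
((-867 - 10327) + F(1)) - 1*14829 = ((-867 - 10327) + (-34 - 1*1)) - 1*14829 = (-11194 + (-34 - 1)) - 14829 = (-11194 - 35) - 14829 = -11229 - 14829 = -26058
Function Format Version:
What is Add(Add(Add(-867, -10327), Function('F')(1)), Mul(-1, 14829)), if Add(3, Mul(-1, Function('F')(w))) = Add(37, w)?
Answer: -26058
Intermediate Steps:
Function('F')(w) = Add(-34, Mul(-1, w)) (Function('F')(w) = Add(3, Mul(-1, Add(37, w))) = Add(3, Add(-37, Mul(-1, w))) = Add(-34, Mul(-1, w)))
Add(Add(Add(-867, -10327), Function('F')(1)), Mul(-1, 14829)) = Add(Add(Add(-867, -10327), Add(-34, Mul(-1, 1))), Mul(-1, 14829)) = Add(Add(-11194, Add(-34, -1)), -14829) = Add(Add(-11194, -35), -14829) = Add(-11229, -14829) = -26058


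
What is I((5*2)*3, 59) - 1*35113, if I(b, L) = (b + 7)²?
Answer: -33744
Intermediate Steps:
I(b, L) = (7 + b)²
I((5*2)*3, 59) - 1*35113 = (7 + (5*2)*3)² - 1*35113 = (7 + 10*3)² - 35113 = (7 + 30)² - 35113 = 37² - 35113 = 1369 - 35113 = -33744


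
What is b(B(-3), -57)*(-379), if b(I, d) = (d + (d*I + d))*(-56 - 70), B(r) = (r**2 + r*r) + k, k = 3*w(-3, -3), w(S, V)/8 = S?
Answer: 141542856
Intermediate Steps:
w(S, V) = 8*S
k = -72 (k = 3*(8*(-3)) = 3*(-24) = -72)
B(r) = -72 + 2*r**2 (B(r) = (r**2 + r*r) - 72 = (r**2 + r**2) - 72 = 2*r**2 - 72 = -72 + 2*r**2)
b(I, d) = -252*d - 126*I*d (b(I, d) = (d + (I*d + d))*(-126) = (d + (d + I*d))*(-126) = (2*d + I*d)*(-126) = -252*d - 126*I*d)
b(B(-3), -57)*(-379) = -126*(-57)*(2 + (-72 + 2*(-3)**2))*(-379) = -126*(-57)*(2 + (-72 + 2*9))*(-379) = -126*(-57)*(2 + (-72 + 18))*(-379) = -126*(-57)*(2 - 54)*(-379) = -126*(-57)*(-52)*(-379) = -373464*(-379) = 141542856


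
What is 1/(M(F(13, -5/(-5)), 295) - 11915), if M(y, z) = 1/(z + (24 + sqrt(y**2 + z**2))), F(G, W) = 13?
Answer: -86782743/1034014482403 + sqrt(87194)/2068028964806 ≈ -8.3928e-5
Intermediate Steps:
M(y, z) = 1/(24 + z + sqrt(y**2 + z**2))
1/(M(F(13, -5/(-5)), 295) - 11915) = 1/(1/(24 + 295 + sqrt(13**2 + 295**2)) - 11915) = 1/(1/(24 + 295 + sqrt(169 + 87025)) - 11915) = 1/(1/(24 + 295 + sqrt(87194)) - 11915) = 1/(1/(319 + sqrt(87194)) - 11915) = 1/(-11915 + 1/(319 + sqrt(87194)))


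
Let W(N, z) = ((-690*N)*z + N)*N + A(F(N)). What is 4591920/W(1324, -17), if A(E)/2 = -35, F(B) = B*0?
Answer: 765320/3427360231 ≈ 0.00022330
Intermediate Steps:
F(B) = 0
A(E) = -70 (A(E) = 2*(-35) = -70)
W(N, z) = -70 + N*(N - 690*N*z) (W(N, z) = ((-690*N)*z + N)*N - 70 = (-690*N*z + N)*N - 70 = (N - 690*N*z)*N - 70 = N*(N - 690*N*z) - 70 = -70 + N*(N - 690*N*z))
4591920/W(1324, -17) = 4591920/(-70 + 1324² - 690*(-17)*1324²) = 4591920/(-70 + 1752976 - 690*(-17)*1752976) = 4591920/(-70 + 1752976 + 20562408480) = 4591920/20564161386 = 4591920*(1/20564161386) = 765320/3427360231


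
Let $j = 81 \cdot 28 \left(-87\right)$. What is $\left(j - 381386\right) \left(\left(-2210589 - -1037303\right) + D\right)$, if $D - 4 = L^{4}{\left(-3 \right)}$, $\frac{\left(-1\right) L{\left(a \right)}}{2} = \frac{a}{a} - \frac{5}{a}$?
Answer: $\frac{54959506022812}{81} \approx 6.7851 \cdot 10^{11}$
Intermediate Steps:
$L{\left(a \right)} = -2 + \frac{10}{a}$ ($L{\left(a \right)} = - 2 \left(\frac{a}{a} - \frac{5}{a}\right) = - 2 \left(1 - \frac{5}{a}\right) = -2 + \frac{10}{a}$)
$D = \frac{65860}{81}$ ($D = 4 + \left(-2 + \frac{10}{-3}\right)^{4} = 4 + \left(-2 + 10 \left(- \frac{1}{3}\right)\right)^{4} = 4 + \left(-2 - \frac{10}{3}\right)^{4} = 4 + \left(- \frac{16}{3}\right)^{4} = 4 + \frac{65536}{81} = \frac{65860}{81} \approx 813.09$)
$j = -197316$ ($j = 2268 \left(-87\right) = -197316$)
$\left(j - 381386\right) \left(\left(-2210589 - -1037303\right) + D\right) = \left(-197316 - 381386\right) \left(\left(-2210589 - -1037303\right) + \frac{65860}{81}\right) = - 578702 \left(\left(-2210589 + 1037303\right) + \frac{65860}{81}\right) = - 578702 \left(-1173286 + \frac{65860}{81}\right) = \left(-578702\right) \left(- \frac{94970306}{81}\right) = \frac{54959506022812}{81}$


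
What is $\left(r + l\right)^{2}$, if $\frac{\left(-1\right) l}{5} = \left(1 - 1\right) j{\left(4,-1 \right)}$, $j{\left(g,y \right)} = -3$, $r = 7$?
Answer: $49$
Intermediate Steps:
$l = 0$ ($l = - 5 \left(1 - 1\right) \left(-3\right) = - 5 \cdot 0 \left(-3\right) = \left(-5\right) 0 = 0$)
$\left(r + l\right)^{2} = \left(7 + 0\right)^{2} = 7^{2} = 49$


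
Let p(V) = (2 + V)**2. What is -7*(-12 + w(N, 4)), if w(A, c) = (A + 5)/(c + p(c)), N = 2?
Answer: 3311/40 ≈ 82.775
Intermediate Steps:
w(A, c) = (5 + A)/(c + (2 + c)**2) (w(A, c) = (A + 5)/(c + (2 + c)**2) = (5 + A)/(c + (2 + c)**2))
-7*(-12 + w(N, 4)) = -7*(-12 + (5 + 2)/(4 + (2 + 4)**2)) = -7*(-12 + 7/(4 + 6**2)) = -7*(-12 + 7/(4 + 36)) = -7*(-12 + 7/40) = -7*(-473/40) = 3311/40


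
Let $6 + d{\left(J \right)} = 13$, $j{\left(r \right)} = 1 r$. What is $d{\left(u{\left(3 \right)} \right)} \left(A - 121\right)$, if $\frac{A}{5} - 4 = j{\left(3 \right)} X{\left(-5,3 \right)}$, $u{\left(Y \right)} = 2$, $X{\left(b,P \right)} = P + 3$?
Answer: $-77$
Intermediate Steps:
$j{\left(r \right)} = r$
$X{\left(b,P \right)} = 3 + P$
$A = 110$ ($A = 20 + 5 \cdot 3 \left(3 + 3\right) = 20 + 5 \cdot 3 \cdot 6 = 20 + 5 \cdot 18 = 20 + 90 = 110$)
$d{\left(J \right)} = 7$ ($d{\left(J \right)} = -6 + 13 = 7$)
$d{\left(u{\left(3 \right)} \right)} \left(A - 121\right) = 7 \left(110 - 121\right) = 7 \left(-11\right) = -77$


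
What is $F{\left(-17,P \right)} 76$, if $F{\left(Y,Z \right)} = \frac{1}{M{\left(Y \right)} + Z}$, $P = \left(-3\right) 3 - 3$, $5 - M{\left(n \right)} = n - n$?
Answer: $- \frac{76}{7} \approx -10.857$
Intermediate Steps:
$M{\left(n \right)} = 5$ ($M{\left(n \right)} = 5 - \left(n - n\right) = 5 - 0 = 5 + 0 = 5$)
$P = -12$ ($P = -9 - 3 = -12$)
$F{\left(Y,Z \right)} = \frac{1}{5 + Z}$
$F{\left(-17,P \right)} 76 = \frac{1}{5 - 12} \cdot 76 = \frac{1}{-7} \cdot 76 = \left(- \frac{1}{7}\right) 76 = - \frac{76}{7}$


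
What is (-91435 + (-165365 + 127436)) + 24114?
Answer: -105250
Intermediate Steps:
(-91435 + (-165365 + 127436)) + 24114 = (-91435 - 37929) + 24114 = -129364 + 24114 = -105250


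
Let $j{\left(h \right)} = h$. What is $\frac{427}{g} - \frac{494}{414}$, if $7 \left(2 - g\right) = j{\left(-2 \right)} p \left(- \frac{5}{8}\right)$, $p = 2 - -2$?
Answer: $\frac{68500}{207} \approx 330.92$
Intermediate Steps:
$p = 4$ ($p = 2 + 2 = 4$)
$g = \frac{9}{7}$ ($g = 2 - \frac{\left(-2\right) 4 \left(- \frac{5}{8}\right)}{7} = 2 - \frac{\left(-8\right) \left(\left(-5\right) \frac{1}{8}\right)}{7} = 2 - \frac{\left(-8\right) \left(- \frac{5}{8}\right)}{7} = 2 - \frac{5}{7} = \frac{9}{7} \approx 1.2857$)
$\frac{427}{g} - \frac{494}{414} = \frac{427}{\frac{9}{7}} - \frac{494}{414} = 427 \cdot \frac{7}{9} - \frac{247}{207} = \frac{2989}{9} - \frac{247}{207} = \frac{68500}{207}$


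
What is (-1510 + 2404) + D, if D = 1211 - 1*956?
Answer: 1149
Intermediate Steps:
D = 255 (D = 1211 - 956 = 255)
(-1510 + 2404) + D = (-1510 + 2404) + 255 = 894 + 255 = 1149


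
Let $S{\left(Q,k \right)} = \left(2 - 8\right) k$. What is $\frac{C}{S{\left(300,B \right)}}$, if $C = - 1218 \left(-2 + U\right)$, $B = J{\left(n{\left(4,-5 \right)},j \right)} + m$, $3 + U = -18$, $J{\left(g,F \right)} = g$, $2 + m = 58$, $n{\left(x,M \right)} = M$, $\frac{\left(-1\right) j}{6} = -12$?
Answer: $- \frac{4669}{51} \approx -91.549$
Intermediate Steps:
$j = 72$ ($j = \left(-6\right) \left(-12\right) = 72$)
$m = 56$ ($m = -2 + 58 = 56$)
$U = -21$ ($U = -3 - 18 = -21$)
$B = 51$ ($B = -5 + 56 = 51$)
$S{\left(Q,k \right)} = - 6 k$
$C = 28014$ ($C = - 1218 \left(-2 - 21\right) = \left(-1218\right) \left(-23\right) = 28014$)
$\frac{C}{S{\left(300,B \right)}} = \frac{28014}{\left(-6\right) 51} = \frac{28014}{-306} = 28014 \left(- \frac{1}{306}\right) = - \frac{4669}{51}$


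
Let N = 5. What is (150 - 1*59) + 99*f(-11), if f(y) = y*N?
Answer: -5354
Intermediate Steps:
f(y) = 5*y (f(y) = y*5 = 5*y)
(150 - 1*59) + 99*f(-11) = (150 - 1*59) + 99*(5*(-11)) = (150 - 59) + 99*(-55) = 91 - 5445 = -5354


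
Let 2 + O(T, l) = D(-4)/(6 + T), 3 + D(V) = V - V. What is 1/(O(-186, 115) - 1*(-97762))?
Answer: 60/5865601 ≈ 1.0229e-5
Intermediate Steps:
D(V) = -3 (D(V) = -3 + (V - V) = -3 + 0 = -3)
O(T, l) = -2 - 3/(6 + T)
1/(O(-186, 115) - 1*(-97762)) = 1/((-15 - 2*(-186))/(6 - 186) - 1*(-97762)) = 1/((-15 + 372)/(-180) + 97762) = 1/(-1/180*357 + 97762) = 1/(-119/60 + 97762) = 1/(5865601/60) = 60/5865601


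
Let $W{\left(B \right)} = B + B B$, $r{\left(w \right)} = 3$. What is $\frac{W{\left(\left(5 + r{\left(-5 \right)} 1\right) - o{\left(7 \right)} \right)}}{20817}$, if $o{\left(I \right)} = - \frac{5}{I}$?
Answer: $\frac{4148}{1020033} \approx 0.0040665$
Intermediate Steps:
$W{\left(B \right)} = B + B^{2}$
$\frac{W{\left(\left(5 + r{\left(-5 \right)} 1\right) - o{\left(7 \right)} \right)}}{20817} = \frac{\left(\left(5 + 3 \cdot 1\right) - - \frac{5}{7}\right) \left(1 + \left(\left(5 + 3 \cdot 1\right) - - \frac{5}{7}\right)\right)}{20817} = \left(\left(5 + 3\right) - \left(-5\right) \frac{1}{7}\right) \left(1 + \left(\left(5 + 3\right) - \left(-5\right) \frac{1}{7}\right)\right) \frac{1}{20817} = \left(8 - - \frac{5}{7}\right) \left(1 + \left(8 - - \frac{5}{7}\right)\right) \frac{1}{20817} = \left(8 + \frac{5}{7}\right) \left(1 + \left(8 + \frac{5}{7}\right)\right) \frac{1}{20817} = \frac{61 \left(1 + \frac{61}{7}\right)}{7} \cdot \frac{1}{20817} = \frac{61}{7} \cdot \frac{68}{7} \cdot \frac{1}{20817} = \frac{4148}{49} \cdot \frac{1}{20817} = \frac{4148}{1020033}$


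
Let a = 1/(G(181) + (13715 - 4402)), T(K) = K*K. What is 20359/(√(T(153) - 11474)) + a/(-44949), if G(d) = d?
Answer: -1/426745806 + 20359*√11935/11935 ≈ 186.36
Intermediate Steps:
T(K) = K²
a = 1/9494 (a = 1/(181 + (13715 - 4402)) = 1/(181 + 9313) = 1/9494 ≈ 0.00010533)
20359/(√(T(153) - 11474)) + a/(-44949) = 20359/(√(153² - 11474)) + (1/9494)/(-44949) = 20359/(√(23409 - 11474)) + (1/9494)*(-1/44949) = 20359/(√11935) - 1/426745806 = 20359*(√11935/11935) - 1/426745806 = 20359*√11935/11935 - 1/426745806 = -1/426745806 + 20359*√11935/11935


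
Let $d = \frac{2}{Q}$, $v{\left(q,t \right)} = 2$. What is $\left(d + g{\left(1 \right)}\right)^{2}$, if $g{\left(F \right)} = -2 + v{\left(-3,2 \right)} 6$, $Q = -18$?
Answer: $\frac{7921}{81} \approx 97.79$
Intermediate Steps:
$d = - \frac{1}{9}$ ($d = \frac{2}{-18} = 2 \left(- \frac{1}{18}\right) = - \frac{1}{9} \approx -0.11111$)
$g{\left(F \right)} = 10$ ($g{\left(F \right)} = -2 + 2 \cdot 6 = -2 + 12 = 10$)
$\left(d + g{\left(1 \right)}\right)^{2} = \left(- \frac{1}{9} + 10\right)^{2} = \left(\frac{89}{9}\right)^{2} = \frac{7921}{81}$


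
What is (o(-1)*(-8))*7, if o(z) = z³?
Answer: 56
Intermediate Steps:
(o(-1)*(-8))*7 = ((-1)³*(-8))*7 = -1*(-8)*7 = 8*7 = 56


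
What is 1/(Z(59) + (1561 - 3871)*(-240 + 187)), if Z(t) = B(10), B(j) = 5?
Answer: 1/122435 ≈ 8.1676e-6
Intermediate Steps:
Z(t) = 5
1/(Z(59) + (1561 - 3871)*(-240 + 187)) = 1/(5 + (1561 - 3871)*(-240 + 187)) = 1/(5 - 2310*(-53)) = 1/(5 + 122430) = 1/122435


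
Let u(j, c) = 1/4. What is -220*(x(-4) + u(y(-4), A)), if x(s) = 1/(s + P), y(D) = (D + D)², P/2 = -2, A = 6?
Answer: -55/2 ≈ -27.500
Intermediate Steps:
P = -4 (P = 2*(-2) = -4)
y(D) = 4*D² (y(D) = (2*D)² = 4*D²)
u(j, c) = ¼
x(s) = 1/(-4 + s) (x(s) = 1/(s - 4) = 1/(-4 + s))
-220*(x(-4) + u(y(-4), A)) = -220*(1/(-4 - 4) + ¼) = -220*(1/(-8) + ¼) = -220*(-⅛ + ¼) = -220/8 = -55*½ = -55/2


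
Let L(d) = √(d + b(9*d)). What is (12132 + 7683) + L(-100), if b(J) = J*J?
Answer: 19815 + 10*√8099 ≈ 20715.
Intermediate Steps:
b(J) = J²
L(d) = √(d + 81*d²) (L(d) = √(d + (9*d)²) = √(d + 81*d²))
(12132 + 7683) + L(-100) = (12132 + 7683) + √(-100*(1 + 81*(-100))) = 19815 + √(-100*(1 - 8100)) = 19815 + √(-100*(-8099)) = 19815 + √809900 = 19815 + 10*√8099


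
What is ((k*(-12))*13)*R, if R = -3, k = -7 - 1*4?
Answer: -5148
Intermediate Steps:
k = -11 (k = -7 - 4 = -11)
((k*(-12))*13)*R = (-11*(-12)*13)*(-3) = (132*13)*(-3) = 1716*(-3) = -5148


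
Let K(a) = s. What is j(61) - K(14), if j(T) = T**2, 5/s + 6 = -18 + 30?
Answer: 22321/6 ≈ 3720.2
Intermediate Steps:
s = 5/6 (s = 5/(-6 + (-18 + 30)) = 5/(-6 + 12) = 5/6 ≈ 0.83333)
K(a) = 5/6
j(61) - K(14) = 61**2 - 1*5/6 = 3721 - 5/6 = 22321/6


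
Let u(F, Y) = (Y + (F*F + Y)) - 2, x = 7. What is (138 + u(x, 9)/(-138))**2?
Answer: 360202441/19044 ≈ 18914.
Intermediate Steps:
u(F, Y) = -2 + F**2 + 2*Y (u(F, Y) = (Y + (F**2 + Y)) - 2 = (Y + (Y + F**2)) - 2 = (F**2 + 2*Y) - 2 = -2 + F**2 + 2*Y)
(138 + u(x, 9)/(-138))**2 = (138 + (-2 + 7**2 + 2*9)/(-138))**2 = (138 + (-2 + 49 + 18)*(-1/138))**2 = (138 + 65*(-1/138))**2 = (138 - 65/138)**2 = (18979/138)**2 = 360202441/19044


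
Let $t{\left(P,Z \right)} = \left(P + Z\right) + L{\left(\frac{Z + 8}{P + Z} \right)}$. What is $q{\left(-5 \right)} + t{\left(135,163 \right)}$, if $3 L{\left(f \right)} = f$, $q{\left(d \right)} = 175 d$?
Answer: $- \frac{171889}{298} \approx -576.81$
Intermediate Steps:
$L{\left(f \right)} = \frac{f}{3}$
$t{\left(P,Z \right)} = P + Z + \frac{8 + Z}{3 \left(P + Z\right)}$ ($t{\left(P,Z \right)} = \left(P + Z\right) + \frac{\left(Z + 8\right) \frac{1}{P + Z}}{3} = \left(P + Z\right) + \frac{\left(8 + Z\right) \frac{1}{P + Z}}{3} = \left(P + Z\right) + \frac{\frac{1}{P + Z} \left(8 + Z\right)}{3} = \left(P + Z\right) + \frac{8 + Z}{3 \left(P + Z\right)} = P + Z + \frac{8 + Z}{3 \left(P + Z\right)}$)
$q{\left(-5 \right)} + t{\left(135,163 \right)} = 175 \left(-5\right) + \frac{\frac{8}{3} + \left(135 + 163\right)^{2} + \frac{1}{3} \cdot 163}{135 + 163} = -875 + \frac{\frac{8}{3} + 298^{2} + \frac{163}{3}}{298} = -875 + \frac{\frac{8}{3} + 88804 + \frac{163}{3}}{298} = -875 + \frac{1}{298} \cdot 88861 = -875 + \frac{88861}{298} = - \frac{171889}{298}$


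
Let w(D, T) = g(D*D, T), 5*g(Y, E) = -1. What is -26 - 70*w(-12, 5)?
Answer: -12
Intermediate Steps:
g(Y, E) = -⅕ (g(Y, E) = (⅕)*(-1) = -⅕)
w(D, T) = -⅕
-26 - 70*w(-12, 5) = -26 - 70*(-⅕) = -26 + 14 = -12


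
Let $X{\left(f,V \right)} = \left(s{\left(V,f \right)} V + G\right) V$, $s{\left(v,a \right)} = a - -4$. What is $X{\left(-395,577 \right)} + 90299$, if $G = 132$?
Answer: $-130008776$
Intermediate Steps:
$s{\left(v,a \right)} = 4 + a$ ($s{\left(v,a \right)} = a + 4 = 4 + a$)
$X{\left(f,V \right)} = V \left(132 + V \left(4 + f\right)\right)$ ($X{\left(f,V \right)} = \left(\left(4 + f\right) V + 132\right) V = \left(V \left(4 + f\right) + 132\right) V = \left(132 + V \left(4 + f\right)\right) V = V \left(132 + V \left(4 + f\right)\right)$)
$X{\left(-395,577 \right)} + 90299 = 577 \left(132 + 577 \left(4 - 395\right)\right) + 90299 = 577 \left(132 + 577 \left(-391\right)\right) + 90299 = 577 \left(132 - 225607\right) + 90299 = 577 \left(-225475\right) + 90299 = -130099075 + 90299 = -130008776$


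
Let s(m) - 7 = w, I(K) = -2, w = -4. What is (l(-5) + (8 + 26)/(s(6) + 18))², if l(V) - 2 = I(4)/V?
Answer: 178084/11025 ≈ 16.153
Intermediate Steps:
l(V) = 2 - 2/V
s(m) = 3 (s(m) = 7 - 4 = 3)
(l(-5) + (8 + 26)/(s(6) + 18))² = ((2 - 2/(-5)) + (8 + 26)/(3 + 18))² = ((2 - 2*(-⅕)) + 34/21)² = ((2 + ⅖) + 34*(1/21))² = (12/5 + 34/21)² = (422/105)² = 178084/11025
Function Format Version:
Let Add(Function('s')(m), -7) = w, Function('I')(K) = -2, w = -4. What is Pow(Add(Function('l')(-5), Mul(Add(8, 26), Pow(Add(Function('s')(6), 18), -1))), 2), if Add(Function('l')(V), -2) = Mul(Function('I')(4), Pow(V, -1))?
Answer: Rational(178084, 11025) ≈ 16.153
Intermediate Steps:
Function('l')(V) = Add(2, Mul(-2, Pow(V, -1)))
Function('s')(m) = 3 (Function('s')(m) = Add(7, -4) = 3)
Pow(Add(Function('l')(-5), Mul(Add(8, 26), Pow(Add(Function('s')(6), 18), -1))), 2) = Pow(Add(Add(2, Mul(-2, Pow(-5, -1))), Mul(Add(8, 26), Pow(Add(3, 18), -1))), 2) = Pow(Add(Add(2, Mul(-2, Rational(-1, 5))), Mul(34, Pow(21, -1))), 2) = Pow(Add(Add(2, Rational(2, 5)), Mul(34, Rational(1, 21))), 2) = Pow(Add(Rational(12, 5), Rational(34, 21)), 2) = Pow(Rational(422, 105), 2) = Rational(178084, 11025)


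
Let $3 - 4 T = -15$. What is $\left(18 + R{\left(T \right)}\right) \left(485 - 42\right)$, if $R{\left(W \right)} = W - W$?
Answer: $7974$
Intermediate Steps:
$T = \frac{9}{2}$ ($T = \frac{3}{4} - - \frac{15}{4} = \frac{3}{4} + \frac{15}{4} = \frac{9}{2} \approx 4.5$)
$R{\left(W \right)} = 0$
$\left(18 + R{\left(T \right)}\right) \left(485 - 42\right) = \left(18 + 0\right) \left(485 - 42\right) = 18 \cdot 443 = 7974$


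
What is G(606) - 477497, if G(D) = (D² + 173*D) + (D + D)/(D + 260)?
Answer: -2347553/433 ≈ -5421.6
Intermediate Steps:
G(D) = D² + 173*D + 2*D/(260 + D) (G(D) = (D² + 173*D) + (2*D)/(260 + D) = (D² + 173*D) + 2*D/(260 + D) = D² + 173*D + 2*D/(260 + D))
G(606) - 477497 = 606*(44982 + 606² + 433*606)/(260 + 606) - 477497 = 606*(44982 + 367236 + 262398)/866 - 477497 = 606*(1/866)*674616 - 477497 = 204408648/433 - 477497 = -2347553/433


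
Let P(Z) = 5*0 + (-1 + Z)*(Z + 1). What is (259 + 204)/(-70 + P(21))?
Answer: 463/370 ≈ 1.2514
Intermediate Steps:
P(Z) = (1 + Z)*(-1 + Z) (P(Z) = 0 + (-1 + Z)*(1 + Z) = 0 + (1 + Z)*(-1 + Z) = (1 + Z)*(-1 + Z))
(259 + 204)/(-70 + P(21)) = (259 + 204)/(-70 + (-1 + 21**2)) = 463/(-70 + (-1 + 441)) = 463/(-70 + 440) = 463/370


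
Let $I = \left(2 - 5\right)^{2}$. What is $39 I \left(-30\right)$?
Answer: $-10530$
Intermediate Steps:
$I = 9$ ($I = \left(2 - 5\right)^{2} = \left(-3\right)^{2} = 9$)
$39 I \left(-30\right) = 39 \cdot 9 \left(-30\right) = 351 \left(-30\right) = -10530$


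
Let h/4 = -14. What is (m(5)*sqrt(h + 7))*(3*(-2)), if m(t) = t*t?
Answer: -1050*I ≈ -1050.0*I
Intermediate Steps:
h = -56 (h = 4*(-14) = -56)
m(t) = t**2
(m(5)*sqrt(h + 7))*(3*(-2)) = (5**2*sqrt(-56 + 7))*(3*(-2)) = (25*sqrt(-49))*(-6) = (25*(7*I))*(-6) = (175*I)*(-6) = -1050*I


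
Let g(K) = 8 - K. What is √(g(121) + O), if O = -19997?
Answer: I*√20110 ≈ 141.81*I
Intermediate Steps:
√(g(121) + O) = √((8 - 1*121) - 19997) = √((8 - 121) - 19997) = √(-113 - 19997) = √(-20110) = I*√20110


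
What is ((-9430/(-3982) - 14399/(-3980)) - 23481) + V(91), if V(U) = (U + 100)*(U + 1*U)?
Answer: 89440108689/7924180 ≈ 11287.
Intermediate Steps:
V(U) = 2*U*(100 + U) (V(U) = (100 + U)*(U + U) = (100 + U)*(2*U) = 2*U*(100 + U))
((-9430/(-3982) - 14399/(-3980)) - 23481) + V(91) = ((-9430/(-3982) - 14399/(-3980)) - 23481) + 2*91*(100 + 91) = ((-9430*(-1/3982) - 14399*(-1/3980)) - 23481) + 2*91*191 = ((4715/1991 + 14399/3980) - 23481) + 34762 = (47434109/7924180 - 23481) + 34762 = -186020236471/7924180 + 34762 = 89440108689/7924180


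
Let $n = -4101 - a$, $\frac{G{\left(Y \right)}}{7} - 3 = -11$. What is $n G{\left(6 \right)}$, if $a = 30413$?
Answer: $1932784$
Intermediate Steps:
$G{\left(Y \right)} = -56$ ($G{\left(Y \right)} = 21 + 7 \left(-11\right) = 21 - 77 = -56$)
$n = -34514$ ($n = -4101 - 30413 = -34514$)
$n G{\left(6 \right)} = \left(-34514\right) \left(-56\right) = 1932784$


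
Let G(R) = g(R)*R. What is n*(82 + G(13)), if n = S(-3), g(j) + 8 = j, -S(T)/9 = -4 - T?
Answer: 1323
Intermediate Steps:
S(T) = 36 + 9*T (S(T) = -9*(-4 - T) = 36 + 9*T)
g(j) = -8 + j
n = 9 (n = 36 + 9*(-3) = 36 - 27 = 9)
G(R) = R*(-8 + R) (G(R) = (-8 + R)*R = R*(-8 + R))
n*(82 + G(13)) = 9*(82 + 13*(-8 + 13)) = 9*(82 + 13*5) = 9*(82 + 65) = 9*147 = 1323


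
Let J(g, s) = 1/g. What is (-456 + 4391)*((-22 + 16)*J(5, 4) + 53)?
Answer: 203833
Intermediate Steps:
(-456 + 4391)*((-22 + 16)*J(5, 4) + 53) = (-456 + 4391)*((-22 + 16)/5 + 53) = 3935*(-6*1/5 + 53) = 3935*(-6/5 + 53) = 3935*(259/5) = 203833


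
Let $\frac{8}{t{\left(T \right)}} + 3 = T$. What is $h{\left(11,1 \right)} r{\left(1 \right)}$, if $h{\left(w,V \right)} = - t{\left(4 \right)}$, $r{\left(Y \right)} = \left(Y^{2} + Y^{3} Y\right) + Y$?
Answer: $-24$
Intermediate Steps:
$t{\left(T \right)} = \frac{8}{-3 + T}$
$r{\left(Y \right)} = Y + Y^{2} + Y^{4}$ ($r{\left(Y \right)} = \left(Y^{2} + Y^{4}\right) + Y = Y + Y^{2} + Y^{4}$)
$h{\left(w,V \right)} = -8$ ($h{\left(w,V \right)} = - \frac{8}{-3 + 4} = - \frac{8}{1} = - 8 \cdot 1 = \left(-1\right) 8 = -8$)
$h{\left(11,1 \right)} r{\left(1 \right)} = - 8 \cdot 1 \left(1 + 1 + 1^{3}\right) = - 8 \cdot 1 \left(1 + 1 + 1\right) = - 8 \cdot 1 \cdot 3 = \left(-8\right) 3 = -24$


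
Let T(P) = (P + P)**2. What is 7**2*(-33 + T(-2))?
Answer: -833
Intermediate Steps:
T(P) = 4*P**2 (T(P) = (2*P)**2 = 4*P**2)
7**2*(-33 + T(-2)) = 7**2*(-33 + 4*(-2)**2) = 49*(-33 + 4*4) = 49*(-33 + 16) = 49*(-17) = -833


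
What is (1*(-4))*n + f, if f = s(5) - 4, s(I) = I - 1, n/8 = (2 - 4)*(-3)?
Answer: -192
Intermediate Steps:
n = 48 (n = 8*((2 - 4)*(-3)) = 8*(-2*(-3)) = 8*6 = 48)
s(I) = -1 + I
f = 0 (f = (-1 + 5) - 4 = 4 - 4 = 0)
(1*(-4))*n + f = (1*(-4))*48 + 0 = -4*48 + 0 = -192 + 0 = -192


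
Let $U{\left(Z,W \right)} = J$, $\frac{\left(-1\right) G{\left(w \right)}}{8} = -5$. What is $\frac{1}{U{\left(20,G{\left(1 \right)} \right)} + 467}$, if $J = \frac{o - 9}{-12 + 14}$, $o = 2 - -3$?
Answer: $\frac{1}{465} \approx 0.0021505$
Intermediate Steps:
$G{\left(w \right)} = 40$ ($G{\left(w \right)} = \left(-8\right) \left(-5\right) = 40$)
$o = 5$ ($o = 2 + 3 = 5$)
$J = -2$ ($J = \frac{5 - 9}{-12 + 14} = - \frac{4}{2} = \left(-4\right) \frac{1}{2} = -2$)
$U{\left(Z,W \right)} = -2$
$\frac{1}{U{\left(20,G{\left(1 \right)} \right)} + 467} = \frac{1}{-2 + 467} = \frac{1}{465}$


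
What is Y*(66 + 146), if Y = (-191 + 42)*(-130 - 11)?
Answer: 4453908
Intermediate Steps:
Y = 21009 (Y = -149*(-141) = 21009)
Y*(66 + 146) = 21009*(66 + 146) = 21009*212 = 4453908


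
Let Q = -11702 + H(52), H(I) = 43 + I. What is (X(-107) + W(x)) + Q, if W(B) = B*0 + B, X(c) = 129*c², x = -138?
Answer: 1465176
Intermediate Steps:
Q = -11607 (Q = -11702 + (43 + 52) = -11702 + 95 = -11607)
W(B) = B (W(B) = 0 + B = B)
(X(-107) + W(x)) + Q = (129*(-107)² - 138) - 11607 = (129*11449 - 138) - 11607 = (1476921 - 138) - 11607 = 1476783 - 11607 = 1465176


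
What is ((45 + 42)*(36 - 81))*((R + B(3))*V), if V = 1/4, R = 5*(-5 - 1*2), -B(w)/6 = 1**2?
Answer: 160515/4 ≈ 40129.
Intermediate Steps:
B(w) = -6 (B(w) = -6*1**2 = -6*1 = -6)
R = -35 (R = 5*(-5 - 2) = 5*(-7) = -35)
V = 1/4 ≈ 0.25000
((45 + 42)*(36 - 81))*((R + B(3))*V) = ((45 + 42)*(36 - 81))*((-35 - 6)*(1/4)) = (87*(-45))*(-41*1/4) = -3915*(-41/4) = 160515/4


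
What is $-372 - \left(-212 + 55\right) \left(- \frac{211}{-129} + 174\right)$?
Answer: $\frac{3509161}{129} \approx 27203.0$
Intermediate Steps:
$-372 - \left(-212 + 55\right) \left(- \frac{211}{-129} + 174\right) = -372 - - 157 \left(\left(-211\right) \left(- \frac{1}{129}\right) + 174\right) = -372 - - 157 \left(\frac{211}{129} + 174\right) = -372 - \left(-157\right) \frac{22657}{129} = -372 - - \frac{3557149}{129} = -372 + \frac{3557149}{129} = \frac{3509161}{129}$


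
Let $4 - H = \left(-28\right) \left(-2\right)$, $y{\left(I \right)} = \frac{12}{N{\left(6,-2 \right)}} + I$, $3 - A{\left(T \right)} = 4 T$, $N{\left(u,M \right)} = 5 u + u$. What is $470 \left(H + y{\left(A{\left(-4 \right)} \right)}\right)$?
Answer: $- \frac{46060}{3} \approx -15353.0$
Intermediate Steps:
$N{\left(u,M \right)} = 6 u$
$A{\left(T \right)} = 3 - 4 T$
$y{\left(I \right)} = \frac{1}{3} + I$ ($y{\left(I \right)} = \frac{12}{6 \cdot 6} + I = \frac{12}{36} + I = 12 \cdot \frac{1}{36} + I = \frac{1}{3} + I$)
$H = -52$ ($H = 4 - \left(-28\right) \left(-2\right) = 4 - 56 = -52$)
$470 \left(H + y{\left(A{\left(-4 \right)} \right)}\right) = 470 \left(-52 + \left(\frac{1}{3} + \left(3 - -16\right)\right)\right) = 470 \left(-52 + \left(\frac{1}{3} + \left(3 + 16\right)\right)\right) = 470 \left(-52 + \left(\frac{1}{3} + 19\right)\right) = 470 \left(-52 + \frac{58}{3}\right) = 470 \left(- \frac{98}{3}\right) = - \frac{46060}{3}$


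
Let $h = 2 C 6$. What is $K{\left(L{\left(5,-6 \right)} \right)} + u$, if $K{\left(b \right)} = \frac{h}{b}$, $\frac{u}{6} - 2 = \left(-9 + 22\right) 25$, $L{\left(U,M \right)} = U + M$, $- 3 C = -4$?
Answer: $1946$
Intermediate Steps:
$C = \frac{4}{3}$ ($C = \left(- \frac{1}{3}\right) \left(-4\right) = \frac{4}{3} \approx 1.3333$)
$h = 16$ ($h = 2 \cdot \frac{4}{3} \cdot 6 = \frac{8}{3} \cdot 6 = 16$)
$L{\left(U,M \right)} = M + U$
$u = 1962$ ($u = 12 + 6 \left(-9 + 22\right) 25 = 12 + 6 \cdot 13 \cdot 25 = 12 + 6 \cdot 325 = 12 + 1950 = 1962$)
$K{\left(b \right)} = \frac{16}{b}$
$K{\left(L{\left(5,-6 \right)} \right)} + u = \frac{16}{-6 + 5} + 1962 = \frac{16}{-1} + 1962 = 16 \left(-1\right) + 1962 = -16 + 1962 = 1946$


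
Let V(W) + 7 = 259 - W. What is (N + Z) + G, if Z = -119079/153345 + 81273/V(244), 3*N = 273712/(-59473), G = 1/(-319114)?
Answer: 118236844222341400913/11641134716616360 ≈ 10157.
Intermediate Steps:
G = -1/319114 ≈ -3.1337e-6
V(W) = 252 - W (V(W) = -7 + (259 - W) = 252 - W)
N = -273712/178419 (N = (273712/(-59473))/3 = (273712*(-1/59473))/3 = (⅓)*(-273712/59473) = -273712/178419 ≈ -1.5341)
Z = 4153951851/408920 (Z = -119079/153345 + 81273/(252 - 1*244) = -119079*1/153345 + 81273/(252 - 244) = -39693/51115 + 81273/8 = 4153951851/408920 ≈ 10158.)
(N + Z) + G = (-273712/178419 + 4153951851/408920) - 1/319114 = 741032008992529/72959097480 - 1/319114 = 118236844222341400913/11641134716616360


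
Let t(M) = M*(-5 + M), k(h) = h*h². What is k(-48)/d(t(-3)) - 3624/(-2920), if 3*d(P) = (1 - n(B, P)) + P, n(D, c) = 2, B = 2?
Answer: -121087821/8395 ≈ -14424.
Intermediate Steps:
k(h) = h³
d(P) = -⅓ + P/3 (d(P) = ((1 - 1*2) + P)/3 = ((1 - 2) + P)/3 = (-1 + P)/3 = -⅓ + P/3)
k(-48)/d(t(-3)) - 3624/(-2920) = (-48)³/(-⅓ + (-3*(-5 - 3))/3) - 3624/(-2920) = -110592/(-⅓ + (-3*(-8))/3) - 3624*(-1/2920) = -110592/(-⅓ + (⅓)*24) + 453/365 = -110592/(-⅓ + 8) + 453/365 = -110592/23/3 + 453/365 = -110592*3/23 + 453/365 = -331776/23 + 453/365 = -121087821/8395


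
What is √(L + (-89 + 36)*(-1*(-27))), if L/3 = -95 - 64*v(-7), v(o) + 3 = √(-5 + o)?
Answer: 2*√(-285 - 96*I*√3) ≈ 9.4825 - 35.07*I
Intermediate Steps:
v(o) = -3 + √(-5 + o)
L = 291 - 384*I*√3 (L = 3*(-95 - 64*(-3 + √(-5 - 7))) = 3*(-95 - 64*(-3 + √(-12))) = 3*(-95 - 64*(-3 + 2*I*√3)) = 3*(-95 + (192 - 128*I*√3)) = 3*(97 - 128*I*√3) = 291 - 384*I*√3 ≈ 291.0 - 665.11*I)
√(L + (-89 + 36)*(-1*(-27))) = √((291 - 384*I*√3) + (-89 + 36)*(-1*(-27))) = √((291 - 384*I*√3) - 53*27) = √((291 - 384*I*√3) - 1431) = √(-1140 - 384*I*√3)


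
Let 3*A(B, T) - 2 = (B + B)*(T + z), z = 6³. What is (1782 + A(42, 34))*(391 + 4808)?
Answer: 45661084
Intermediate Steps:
z = 216
A(B, T) = ⅔ + 2*B*(216 + T)/3 (A(B, T) = ⅔ + ((B + B)*(T + 216))/3 = ⅔ + ((2*B)*(216 + T))/3 = ⅔ + (2*B*(216 + T))/3 = ⅔ + 2*B*(216 + T)/3)
(1782 + A(42, 34))*(391 + 4808) = (1782 + (⅔ + 144*42 + (⅔)*42*34))*(391 + 4808) = (1782 + (⅔ + 6048 + 952))*5199 = (1782 + 21002/3)*5199 = (26348/3)*5199 = 45661084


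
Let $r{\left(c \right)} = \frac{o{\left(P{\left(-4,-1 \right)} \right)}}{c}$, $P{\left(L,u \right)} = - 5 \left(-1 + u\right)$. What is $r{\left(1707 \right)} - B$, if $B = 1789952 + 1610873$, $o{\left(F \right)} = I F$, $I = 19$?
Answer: $- \frac{5805208085}{1707} \approx -3.4008 \cdot 10^{6}$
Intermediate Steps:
$P{\left(L,u \right)} = 5 - 5 u$
$o{\left(F \right)} = 19 F$
$r{\left(c \right)} = \frac{190}{c}$ ($r{\left(c \right)} = \frac{19 \left(5 - -5\right)}{c} = \frac{19 \left(5 + 5\right)}{c} = \frac{19 \cdot 10}{c} = \frac{190}{c}$)
$B = 3400825$
$r{\left(1707 \right)} - B = \frac{190}{1707} - 3400825 = - \frac{5805208085}{1707}$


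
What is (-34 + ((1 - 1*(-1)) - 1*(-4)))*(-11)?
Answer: 308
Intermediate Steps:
(-34 + ((1 - 1*(-1)) - 1*(-4)))*(-11) = (-34 + ((1 + 1) + 4))*(-11) = (-34 + (2 + 4))*(-11) = (-34 + 6)*(-11) = -28*(-11) = 308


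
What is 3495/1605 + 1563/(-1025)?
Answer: 71584/109675 ≈ 0.65269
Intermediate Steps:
3495/1605 + 1563/(-1025) = 3495*(1/1605) + 1563*(-1/1025) = 233/107 - 1563/1025 = 71584/109675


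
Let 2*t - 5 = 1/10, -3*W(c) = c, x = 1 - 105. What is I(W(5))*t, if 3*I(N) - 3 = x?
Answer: -1717/20 ≈ -85.850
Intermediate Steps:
x = -104
W(c) = -c/3
I(N) = -101/3 (I(N) = 1 + (1/3)*(-104) = 1 - 104/3 = -101/3)
t = 51/20 (t = 5/2 + (1/10)/2 = 5/2 + (1*(1/10))/2 = 5/2 + (1/2)*(1/10) = 5/2 + 1/20 = 51/20 ≈ 2.5500)
I(W(5))*t = -101/3*51/20 = -1717/20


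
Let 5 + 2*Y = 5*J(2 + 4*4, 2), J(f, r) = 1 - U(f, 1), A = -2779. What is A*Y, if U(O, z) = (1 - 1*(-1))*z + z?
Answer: 41685/2 ≈ 20843.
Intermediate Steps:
U(O, z) = 3*z (U(O, z) = (1 + 1)*z + z = 2*z + z = 3*z)
J(f, r) = -2 (J(f, r) = 1 - 3 = -2)
Y = -15/2 (Y = -5/2 + (5*(-2))/2 = -5/2 + (½)*(-10) = -5/2 - 5 = -15/2 ≈ -7.5000)
A*Y = -2779*(-15/2) = 41685/2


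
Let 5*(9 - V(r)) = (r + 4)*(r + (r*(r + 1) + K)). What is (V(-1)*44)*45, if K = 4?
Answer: 14256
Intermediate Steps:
V(r) = 9 - (4 + r)*(4 + r + r*(1 + r))/5 (V(r) = 9 - (r + 4)*(r + (r*(r + 1) + 4))/5 = 9 - (4 + r)*(r + (r*(1 + r) + 4))/5 = 9 - (4 + r)*(r + (4 + r*(1 + r)))/5 = 9 - (4 + r)*(4 + r + r*(1 + r))/5)
(V(-1)*44)*45 = ((29/5 - 12/5*(-1) - 6/5*(-1)² - ⅕*(-1)³)*44)*45 = ((29/5 + 12/5 - 6/5*1 - ⅕*(-1))*44)*45 = ((29/5 + 12/5 - 6/5 + ⅕)*44)*45 = ((36/5)*44)*45 = (1584/5)*45 = 14256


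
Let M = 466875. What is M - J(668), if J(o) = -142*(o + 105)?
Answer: 576641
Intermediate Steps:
J(o) = -14910 - 142*o (J(o) = -142*(105 + o) = -14910 - 142*o)
M - J(668) = 466875 - (-14910 - 142*668) = 466875 - (-14910 - 94856) = 466875 - 1*(-109766) = 466875 + 109766 = 576641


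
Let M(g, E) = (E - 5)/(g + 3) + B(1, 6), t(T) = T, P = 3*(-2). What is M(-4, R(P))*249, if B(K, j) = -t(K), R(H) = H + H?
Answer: 3984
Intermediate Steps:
P = -6
R(H) = 2*H
B(K, j) = -K
M(g, E) = -1 + (-5 + E)/(3 + g) (M(g, E) = (E - 5)/(g + 3) - 1*1 = (-5 + E)/(3 + g) - 1 = -1 + (-5 + E)/(3 + g))
M(-4, R(P))*249 = ((-8 + 2*(-6) - 1*(-4))/(3 - 4))*249 = ((-8 - 12 + 4)/(-1))*249 = -1*(-16)*249 = 16*249 = 3984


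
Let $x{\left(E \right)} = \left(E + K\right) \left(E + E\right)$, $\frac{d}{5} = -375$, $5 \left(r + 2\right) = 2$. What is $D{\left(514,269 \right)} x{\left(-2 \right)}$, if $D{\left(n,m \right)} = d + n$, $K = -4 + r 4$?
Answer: $- \frac{337528}{5} \approx -67506.0$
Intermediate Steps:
$r = - \frac{8}{5}$ ($r = -2 + \frac{1}{5} \cdot 2 = -2 + \frac{2}{5} = - \frac{8}{5} \approx -1.6$)
$d = -1875$ ($d = 5 \left(-375\right) = -1875$)
$K = - \frac{52}{5}$ ($K = -4 - \frac{32}{5} = - \frac{52}{5} \approx -10.4$)
$D{\left(n,m \right)} = -1875 + n$
$x{\left(E \right)} = 2 E \left(- \frac{52}{5} + E\right)$ ($x{\left(E \right)} = \left(E - \frac{52}{5}\right) \left(E + E\right) = \left(- \frac{52}{5} + E\right) 2 E = 2 E \left(- \frac{52}{5} + E\right)$)
$D{\left(514,269 \right)} x{\left(-2 \right)} = \left(-1875 + 514\right) \frac{2}{5} \left(-2\right) \left(-52 + 5 \left(-2\right)\right) = - 1361 \cdot \frac{2}{5} \left(-2\right) \left(-52 - 10\right) = - 1361 \cdot \frac{2}{5} \left(-2\right) \left(-62\right) = \left(-1361\right) \frac{248}{5} = - \frac{337528}{5}$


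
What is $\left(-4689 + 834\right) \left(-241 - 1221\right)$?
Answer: $5636010$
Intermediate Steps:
$\left(-4689 + 834\right) \left(-241 - 1221\right) = \left(-3855\right) \left(-1462\right) = 5636010$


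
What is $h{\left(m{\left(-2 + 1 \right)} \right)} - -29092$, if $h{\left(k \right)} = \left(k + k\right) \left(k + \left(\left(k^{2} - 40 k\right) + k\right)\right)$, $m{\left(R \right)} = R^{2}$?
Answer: $29018$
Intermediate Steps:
$h{\left(k \right)} = 2 k \left(k^{2} - 38 k\right)$ ($h{\left(k \right)} = 2 k \left(k + \left(k^{2} - 39 k\right)\right) = 2 k \left(k^{2} - 38 k\right)$)
$h{\left(m{\left(-2 + 1 \right)} \right)} - -29092 = 2 \left(\left(-2 + 1\right)^{2}\right)^{2} \left(-38 + \left(-2 + 1\right)^{2}\right) - -29092 = 2 \left(\left(-1\right)^{2}\right)^{2} \left(-38 + \left(-1\right)^{2}\right) + 29092 = 2 \cdot 1^{2} \left(-38 + 1\right) + 29092 = 2 \cdot 1 \left(-37\right) + 29092 = -74 + 29092 = 29018$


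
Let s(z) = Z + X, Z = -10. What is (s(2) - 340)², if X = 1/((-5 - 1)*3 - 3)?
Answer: 54037201/441 ≈ 1.2253e+5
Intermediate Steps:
X = -1/21 (X = 1/(-6*3 - 3) = 1/(-18 - 3) = 1/(-21) = -1/21 ≈ -0.047619)
s(z) = -211/21 (s(z) = -10 - 1/21 = -211/21)
(s(2) - 340)² = (-211/21 - 340)² = (-7351/21)² = 54037201/441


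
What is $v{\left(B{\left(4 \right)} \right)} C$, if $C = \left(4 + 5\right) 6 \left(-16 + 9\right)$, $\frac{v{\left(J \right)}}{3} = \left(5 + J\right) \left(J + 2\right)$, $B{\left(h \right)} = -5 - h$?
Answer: $-31752$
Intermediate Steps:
$v{\left(J \right)} = 3 \left(2 + J\right) \left(5 + J\right)$ ($v{\left(J \right)} = 3 \left(5 + J\right) \left(J + 2\right) = 3 \left(5 + J\right) \left(2 + J\right) = 3 \left(2 + J\right) \left(5 + J\right)$)
$C = -378$ ($C = 9 \cdot 6 \left(-7\right) = 54 \left(-7\right) = -378$)
$v{\left(B{\left(4 \right)} \right)} C = \left(30 + 3 \left(-5 - 4\right)^{2} + 21 \left(-5 - 4\right)\right) \left(-378\right) = \left(30 + 3 \left(-9\right)^{2} + 21 \left(-9\right)\right) \left(-378\right) = \left(30 + 3 \cdot 81 - 189\right) \left(-378\right) = \left(30 + 243 - 189\right) \left(-378\right) = 84 \left(-378\right) = -31752$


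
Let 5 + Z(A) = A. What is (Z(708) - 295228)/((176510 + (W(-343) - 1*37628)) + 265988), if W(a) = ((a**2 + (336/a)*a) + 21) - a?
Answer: -294525/523219 ≈ -0.56291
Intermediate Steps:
Z(A) = -5 + A
W(a) = 357 + a**2 - a (W(a) = ((a**2 + 336) + 21) - a = ((336 + a**2) + 21) - a = (357 + a**2) - a = 357 + a**2 - a)
(Z(708) - 295228)/((176510 + (W(-343) - 1*37628)) + 265988) = ((-5 + 708) - 295228)/((176510 + ((357 + (-343)**2 - 1*(-343)) - 1*37628)) + 265988) = (703 - 295228)/((176510 + ((357 + 117649 + 343) - 37628)) + 265988) = -294525/((176510 + (118349 - 37628)) + 265988) = -294525/((176510 + 80721) + 265988) = -294525/(257231 + 265988) = -294525/523219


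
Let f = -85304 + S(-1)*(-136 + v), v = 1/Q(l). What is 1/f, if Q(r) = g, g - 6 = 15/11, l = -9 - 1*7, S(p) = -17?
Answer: -81/6722539 ≈ -1.2049e-5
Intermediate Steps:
l = -16 (l = -9 - 7 = -16)
g = 81/11 (g = 6 + 15/11 = 81/11 ≈ 7.3636)
Q(r) = 81/11
v = 11/81 (v = 1/(81/11) = 11/81 ≈ 0.13580)
f = -6722539/81 (f = -85304 - 17*(-136 + 11/81) = -85304 - 17*(-11005/81) = -85304 + 187085/81 = -6722539/81 ≈ -82994.)
1/f = 1/(-6722539/81) = -81/6722539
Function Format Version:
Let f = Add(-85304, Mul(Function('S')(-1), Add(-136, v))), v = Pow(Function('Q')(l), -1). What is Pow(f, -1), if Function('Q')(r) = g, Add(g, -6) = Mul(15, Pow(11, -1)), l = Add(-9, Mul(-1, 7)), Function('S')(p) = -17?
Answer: Rational(-81, 6722539) ≈ -1.2049e-5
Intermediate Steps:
l = -16 (l = Add(-9, -7) = -16)
g = Rational(81, 11) (g = Add(6, Mul(15, Pow(11, -1))) = Add(6, Mul(15, Rational(1, 11))) = Add(6, Rational(15, 11)) = Rational(81, 11) ≈ 7.3636)
Function('Q')(r) = Rational(81, 11)
v = Rational(11, 81) (v = Pow(Rational(81, 11), -1) = Rational(11, 81) ≈ 0.13580)
f = Rational(-6722539, 81) (f = Add(-85304, Mul(-17, Add(-136, Rational(11, 81)))) = Add(-85304, Mul(-17, Rational(-11005, 81))) = Add(-85304, Rational(187085, 81)) = Rational(-6722539, 81) ≈ -82994.)
Pow(f, -1) = Pow(Rational(-6722539, 81), -1) = Rational(-81, 6722539)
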